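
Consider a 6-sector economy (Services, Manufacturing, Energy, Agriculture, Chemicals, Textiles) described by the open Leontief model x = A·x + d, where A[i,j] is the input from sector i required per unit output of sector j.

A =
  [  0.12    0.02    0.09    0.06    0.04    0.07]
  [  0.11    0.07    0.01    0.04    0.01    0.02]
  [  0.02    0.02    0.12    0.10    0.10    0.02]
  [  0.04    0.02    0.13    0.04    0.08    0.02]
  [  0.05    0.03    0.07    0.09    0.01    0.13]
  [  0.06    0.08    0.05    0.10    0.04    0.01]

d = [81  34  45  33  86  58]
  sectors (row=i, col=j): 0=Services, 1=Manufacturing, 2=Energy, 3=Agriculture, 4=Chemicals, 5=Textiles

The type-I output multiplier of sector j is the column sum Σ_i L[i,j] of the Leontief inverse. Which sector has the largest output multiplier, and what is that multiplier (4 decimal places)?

Energy (1.7574)

Form M = I − A:
  [  0.88   -0.02   -0.09   -0.06   -0.04   -0.07]
  [ -0.11    0.93   -0.01   -0.04   -0.01   -0.02]
  [ -0.02   -0.02    0.88   -0.10   -0.10   -0.02]
  [ -0.04   -0.02   -0.13    0.96   -0.08   -0.02]
  [ -0.05   -0.03   -0.07   -0.09    0.99   -0.13]
  [ -0.06   -0.08   -0.05   -0.10   -0.04    0.99]
Leontief inverse L = M⁻¹:
  [  1.1606    0.0412    0.1464    0.1067    0.0747    0.0978]
  [  0.1436    1.0848    0.0410    0.0650    0.0277    0.0378]
  [  0.0491    0.0380    1.1767    0.1449    0.1349    0.0487]
  [  0.0670    0.0360    0.1783    1.0810    0.1103    0.0454]
  [  0.0850    0.0538    0.1205    0.1334    1.0431    0.1492]
  [  0.0946    0.0979    0.0945    0.1336    0.0669    1.0322]
Total output x = L · d:
  x_0 = 1.1606·81 + 0.0412·34 + 0.1464·45 + 0.1067·33 + 0.0747·86 + 0.0978·58 = 117.6164
  x_1 = 0.1436·81 + 1.0848·34 + 0.0410·45 + 0.0650·33 + 0.0277·86 + 0.0378·58 = 57.0807
  x_2 = 0.0491·81 + 0.0380·34 + 1.1767·45 + 0.1449·33 + 0.1349·86 + 0.0487·58 = 77.4260
  x_3 = 0.0670·81 + 0.0360·34 + 0.1783·45 + 1.0810·33 + 0.1103·86 + 0.0454·58 = 62.4668
  x_4 = 0.0850·81 + 0.0538·34 + 0.1205·45 + 0.1334·33 + 1.0431·86 + 0.1492·58 = 116.8890
  x_5 = 0.0946·81 + 0.0979·34 + 0.0945·45 + 0.1336·33 + 0.0669·86 + 1.0322·58 = 85.2697
Output multipliers (column sums of L):
  Services: 1.5999
  Manufacturing: 1.3517
  Energy: 1.7574
  Agriculture: 1.6647
  Chemicals: 1.4574
  Textiles: 1.4110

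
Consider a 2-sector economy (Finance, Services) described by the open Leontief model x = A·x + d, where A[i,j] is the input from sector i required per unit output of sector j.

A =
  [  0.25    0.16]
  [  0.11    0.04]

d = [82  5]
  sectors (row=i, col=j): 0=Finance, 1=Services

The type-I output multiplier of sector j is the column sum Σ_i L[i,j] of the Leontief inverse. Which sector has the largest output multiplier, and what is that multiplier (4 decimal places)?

Form M = I − A:
  [  0.75   -0.16]
  [ -0.11    0.96]
Leontief inverse L = M⁻¹:
  [  1.3667    0.2278]
  [  0.1566    1.0678]
Total output x = L · d:
  x_0 = 1.3667·82 + 0.2278·5 = 113.2118
  x_1 = 0.1566·82 + 1.0678·5 = 18.1805
Output multipliers (column sums of L):
  Finance: 1.5233
  Services: 1.2956

Finance (1.5233)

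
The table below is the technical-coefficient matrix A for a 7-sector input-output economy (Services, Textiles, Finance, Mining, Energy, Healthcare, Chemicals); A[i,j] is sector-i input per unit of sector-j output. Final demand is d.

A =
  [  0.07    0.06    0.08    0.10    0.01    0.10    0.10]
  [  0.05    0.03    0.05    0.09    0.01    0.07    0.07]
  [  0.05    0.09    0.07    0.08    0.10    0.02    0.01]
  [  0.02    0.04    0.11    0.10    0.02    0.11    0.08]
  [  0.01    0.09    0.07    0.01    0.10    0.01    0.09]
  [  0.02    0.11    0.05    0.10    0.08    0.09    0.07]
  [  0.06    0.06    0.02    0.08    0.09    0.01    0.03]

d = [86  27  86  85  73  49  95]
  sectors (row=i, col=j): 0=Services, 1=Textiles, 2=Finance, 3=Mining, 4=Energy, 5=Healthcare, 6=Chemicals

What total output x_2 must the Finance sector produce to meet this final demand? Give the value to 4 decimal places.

Form M = I − A:
  [  0.93   -0.06   -0.08   -0.10   -0.01   -0.10   -0.10]
  [ -0.05    0.97   -0.05   -0.09   -0.01   -0.07   -0.07]
  [ -0.05   -0.09    0.93   -0.08   -0.10   -0.02   -0.01]
  [ -0.02   -0.04   -0.11    0.90   -0.02   -0.11   -0.08]
  [ -0.01   -0.09   -0.07   -0.01    0.90   -0.01   -0.09]
  [ -0.02   -0.11   -0.05   -0.10   -0.08    0.91   -0.07]
  [ -0.06   -0.06   -0.02   -0.08   -0.09   -0.01    0.97]
Leontief inverse L = M⁻¹:
  [  1.1074    0.1224    0.1397    0.1799    0.0629    0.1583    0.1565]
  [  0.0761    1.0744    0.0937    0.1471    0.0476    0.1126    0.1110]
  [  0.0772    0.1381    1.1206    0.1357    0.1413    0.0623    0.0583]
  [  0.0521    0.0999    0.1654    1.1718    0.0733    0.1609    0.1293]
  [  0.0354    0.1325    0.1074    0.0549    1.1422    0.0370    0.1275]
  [  0.0530    0.1704    0.1084    0.1725    0.1328    1.1439    0.1280]
  [  0.0829    0.0992    0.0623    0.1265    0.1231    0.0465    1.0725]
Total output x = L · d:
  x_0 = 1.1074·86 + 0.1224·27 + 0.1397·86 + 0.1799·85 + 0.0629·73 + 0.1583·49 + 0.1565·95 = 153.0727
  x_1 = 0.0761·86 + 1.0744·27 + 0.0937·86 + 0.1471·85 + 0.0476·73 + 0.1126·49 + 0.1110·95 = 75.6570
  x_2 = 0.0772·86 + 0.1381·27 + 1.1206·86 + 0.1357·85 + 0.1413·73 + 0.0623·49 + 0.0583·95 = 137.1812
  x_3 = 0.0521·86 + 0.0999·27 + 0.1654·86 + 1.1718·85 + 0.0733·73 + 0.1609·49 + 0.1293·95 = 146.5285
  x_4 = 0.0354·86 + 0.1325·27 + 0.1074·86 + 0.0549·85 + 1.1422·73 + 0.0370·49 + 0.1275·95 = 117.8169
  x_5 = 0.0530·86 + 0.1704·27 + 0.1084·86 + 0.1725·85 + 0.1328·73 + 1.1439·49 + 0.1280·95 = 111.0509
  x_6 = 0.0829·86 + 0.0992·27 + 0.0623·86 + 0.1265·85 + 0.1231·73 + 0.0465·49 + 1.0725·95 = 139.0760

137.1812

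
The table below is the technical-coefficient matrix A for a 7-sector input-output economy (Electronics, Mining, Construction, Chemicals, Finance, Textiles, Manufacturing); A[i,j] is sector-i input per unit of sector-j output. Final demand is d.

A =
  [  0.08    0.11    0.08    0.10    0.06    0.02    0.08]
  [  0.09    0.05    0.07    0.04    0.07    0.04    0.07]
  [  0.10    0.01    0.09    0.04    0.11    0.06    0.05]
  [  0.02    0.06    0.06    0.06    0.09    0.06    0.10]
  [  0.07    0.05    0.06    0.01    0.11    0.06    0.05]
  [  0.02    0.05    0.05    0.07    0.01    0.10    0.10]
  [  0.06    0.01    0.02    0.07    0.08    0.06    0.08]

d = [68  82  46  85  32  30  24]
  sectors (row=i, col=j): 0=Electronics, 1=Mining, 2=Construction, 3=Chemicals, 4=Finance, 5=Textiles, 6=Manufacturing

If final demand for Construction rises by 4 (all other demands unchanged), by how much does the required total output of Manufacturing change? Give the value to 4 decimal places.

0.2322

Form M = I − A:
  [  0.92   -0.11   -0.08   -0.10   -0.06   -0.02   -0.08]
  [ -0.09    0.95   -0.07   -0.04   -0.07   -0.04   -0.07]
  [ -0.10   -0.01    0.91   -0.04   -0.11   -0.06   -0.05]
  [ -0.02   -0.06   -0.06    0.94   -0.09   -0.06   -0.10]
  [ -0.07   -0.05   -0.06   -0.01    0.89   -0.06   -0.05]
  [ -0.02   -0.05   -0.05   -0.07   -0.01    0.90   -0.10]
  [ -0.06   -0.01   -0.02   -0.07   -0.08   -0.06    0.92]
Leontief inverse L = M⁻¹:
  [  1.1423    0.1558    0.1386    0.1520    0.1361    0.0708    0.1503]
  [  0.1409    1.0879    0.1174    0.0832    0.1303    0.0820    0.1265]
  [  0.1538    0.0512    1.1418    0.0851    0.1752    0.1065    0.1097]
  [  0.0688    0.0939    0.1052    1.1010    0.1518    0.1068    0.1584]
  [  0.1184    0.0857    0.1049    0.0483    1.1665    0.1012    0.1022]
  [  0.0594    0.0798    0.0888    0.1109    0.0593    1.1436    0.1556]
  [  0.0988    0.0429    0.0581    0.1079    0.1309    0.0993    1.1316]
Total output x = L · d:
  x_0 = 1.1423·68 + 0.1558·82 + 0.1386·46 + 0.1520·85 + 0.1361·32 + 0.0708·30 + 0.1503·24 = 119.8233
  x_1 = 0.1409·68 + 1.0879·82 + 0.1174·46 + 0.0832·85 + 0.1303·32 + 0.0820·30 + 0.1265·24 = 120.9326
  x_2 = 0.1538·68 + 0.0512·82 + 1.1418·46 + 0.0851·85 + 0.1752·32 + 0.1065·30 + 0.1097·24 = 85.8359
  x_3 = 0.0688·68 + 0.0939·82 + 0.1052·46 + 1.1010·85 + 0.1518·32 + 0.1068·30 + 0.1584·24 = 122.6583
  x_4 = 0.1184·68 + 0.0857·82 + 0.1049·46 + 0.0483·85 + 1.1665·32 + 0.1012·30 + 0.1022·24 = 66.8236
  x_5 = 0.0594·68 + 0.0798·82 + 0.0888·46 + 0.1109·85 + 0.0593·32 + 1.1436·30 + 0.1556·24 = 64.0326
  x_6 = 0.0988·68 + 0.0429·82 + 0.0581·46 + 0.1079·85 + 0.1309·32 + 0.0993·30 + 1.1316·24 = 56.4015
Δx_6 = L[6,2] · Δd_2 = 0.0581 · 4 = 0.2322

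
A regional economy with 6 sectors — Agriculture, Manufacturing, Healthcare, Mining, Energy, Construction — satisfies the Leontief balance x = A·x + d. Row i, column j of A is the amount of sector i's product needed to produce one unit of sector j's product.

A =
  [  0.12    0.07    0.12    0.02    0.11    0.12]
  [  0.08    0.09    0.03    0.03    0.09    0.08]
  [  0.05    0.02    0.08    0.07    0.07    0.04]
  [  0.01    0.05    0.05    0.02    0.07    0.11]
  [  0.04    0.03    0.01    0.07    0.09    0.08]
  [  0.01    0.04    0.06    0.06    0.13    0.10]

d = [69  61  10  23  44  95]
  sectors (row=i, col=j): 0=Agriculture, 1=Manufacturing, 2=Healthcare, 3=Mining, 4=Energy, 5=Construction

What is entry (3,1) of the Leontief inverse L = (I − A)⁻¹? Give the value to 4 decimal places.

L[3,1] = 0.0720

Form M = I − A:
  [  0.88   -0.07   -0.12   -0.02   -0.11   -0.12]
  [ -0.08    0.91   -0.03   -0.03   -0.09   -0.08]
  [ -0.05   -0.02    0.92   -0.07   -0.07   -0.04]
  [ -0.01   -0.05   -0.05    0.98   -0.07   -0.11]
  [ -0.04   -0.03   -0.01   -0.07    0.91   -0.08]
  [ -0.01   -0.04   -0.06   -0.06   -0.13    0.90]
Leontief inverse L = M⁻¹:
  [  1.1686    0.1127    0.1749    0.0662    0.1995    0.1994]
  [  0.1152    1.1238    0.0658    0.0610    0.1547    0.1394]
  [  0.0744    0.0430    1.1101    0.0958    0.1182    0.0853]
  [  0.0298    0.0720    0.0743    1.0463    0.1187    0.1521]
  [  0.0613    0.0539    0.0356    0.0947    1.1399    0.1274]
  [  0.0339    0.0667    0.0890    0.0933    0.1895    1.1538]
Total output x = L · d:
  x_0 = 1.1686·69 + 0.1127·61 + 0.1749·10 + 0.0662·23 + 0.1995·44 + 0.1994·95 = 118.5063
  x_1 = 0.1152·69 + 1.1238·61 + 0.0658·10 + 0.0610·23 + 0.1547·44 + 0.1394·95 = 98.6129
  x_2 = 0.0744·69 + 0.0430·61 + 1.1101·10 + 0.0958·23 + 0.1182·44 + 0.0853·95 = 34.3687
  x_3 = 0.0298·69 + 0.0720·61 + 0.0743·10 + 1.0463·23 + 0.1187·44 + 0.1521·95 = 50.9265
  x_4 = 0.0613·69 + 0.0539·61 + 0.0356·10 + 0.0947·23 + 1.1399·44 + 0.1274·95 = 72.3055
  x_5 = 0.0339·69 + 0.0667·61 + 0.0890·10 + 0.0933·23 + 0.1895·44 + 1.1538·95 = 127.3856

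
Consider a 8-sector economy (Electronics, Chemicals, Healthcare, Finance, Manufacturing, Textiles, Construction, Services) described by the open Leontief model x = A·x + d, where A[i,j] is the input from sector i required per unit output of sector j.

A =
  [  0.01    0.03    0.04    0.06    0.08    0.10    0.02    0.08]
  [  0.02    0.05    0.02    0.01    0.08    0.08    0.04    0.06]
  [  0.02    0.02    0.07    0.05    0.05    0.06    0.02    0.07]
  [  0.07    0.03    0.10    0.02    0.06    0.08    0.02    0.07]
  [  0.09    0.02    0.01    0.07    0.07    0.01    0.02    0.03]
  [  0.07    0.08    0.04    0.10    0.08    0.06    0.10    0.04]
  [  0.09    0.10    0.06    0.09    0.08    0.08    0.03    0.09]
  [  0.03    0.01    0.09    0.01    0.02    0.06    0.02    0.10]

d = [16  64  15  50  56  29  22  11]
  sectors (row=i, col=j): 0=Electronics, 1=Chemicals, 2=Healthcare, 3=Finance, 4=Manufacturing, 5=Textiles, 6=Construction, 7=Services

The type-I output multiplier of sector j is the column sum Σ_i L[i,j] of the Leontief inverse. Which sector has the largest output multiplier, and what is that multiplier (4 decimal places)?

Services (1.9321)

Form M = I − A:
  [  0.99   -0.03   -0.04   -0.06   -0.08   -0.10   -0.02   -0.08]
  [ -0.02    0.95   -0.02   -0.01   -0.08   -0.08   -0.04   -0.06]
  [ -0.02   -0.02    0.93   -0.05   -0.05   -0.06   -0.02   -0.07]
  [ -0.07   -0.03   -0.10    0.98   -0.06   -0.08   -0.02   -0.07]
  [ -0.09   -0.02   -0.01   -0.07    0.93   -0.01   -0.02   -0.03]
  [ -0.07   -0.08   -0.04   -0.10   -0.08    0.94   -0.10   -0.04]
  [ -0.09   -0.10   -0.06   -0.09   -0.08   -0.08    0.97   -0.09]
  [ -0.03   -0.01   -0.09   -0.01   -0.02   -0.06   -0.02    0.90]
Leontief inverse L = M⁻¹:
  [  1.0495    0.0590    0.0798    0.0982    0.1252    0.1436    0.0477    0.1264]
  [  0.0540    1.0770    0.0504    0.0444    0.1206    0.1175    0.0641    0.0996]
  [  0.0509    0.0431    1.1057    0.0812    0.0872    0.0981    0.0415    0.1111]
  [  0.1060    0.0592    0.1414    1.0611    0.1080    0.1285    0.0474    0.1209]
  [  0.1174    0.0392    0.0389    0.0971    1.1055    0.0456    0.0357    0.0661]
  [  0.1236    0.1238    0.0934    0.1524    0.1468    1.1262    0.1341    0.1067]
  [  0.1410    0.1410    0.1166    0.1414    0.1477    0.1491    1.0667    0.1602]
  [  0.0558    0.0312    0.1250    0.0391    0.0531    0.0967    0.0404    1.1410]
Total output x = L · d:
  x_0 = 1.0495·16 + 0.0590·64 + 0.0798·15 + 0.0982·50 + 0.1252·56 + 0.1436·29 + 0.0477·22 + 0.1264·11 = 40.2898
  x_1 = 0.0540·16 + 1.0770·64 + 0.0504·15 + 0.0444·50 + 0.1206·56 + 0.1175·29 + 0.0641·22 + 0.0996·11 = 85.4404
  x_2 = 0.0509·16 + 0.0431·64 + 1.1057·15 + 0.0812·50 + 0.0872·56 + 0.0981·29 + 0.0415·22 + 0.1111·11 = 34.0789
  x_3 = 0.1060·16 + 0.0592·64 + 0.1414·15 + 1.0611·50 + 0.1080·56 + 0.1285·29 + 0.0474·22 + 0.1209·11 = 72.8101
  x_4 = 0.1174·16 + 0.0392·64 + 0.0389·15 + 0.0971·50 + 1.1055·56 + 0.0456·29 + 0.0357·22 + 0.0661·11 = 74.5680
  x_5 = 0.1236·16 + 0.1238·64 + 0.0934·15 + 0.1524·50 + 0.1468·56 + 1.1262·29 + 0.1341·22 + 0.1067·11 = 63.9304
  x_6 = 0.1410·16 + 0.1410·64 + 0.1166·15 + 0.1414·50 + 0.1477·56 + 0.1491·29 + 1.0667·22 + 0.1602·11 = 57.9196
  x_7 = 0.0558·16 + 0.0312·64 + 0.1250·15 + 0.0391·50 + 0.0531·56 + 0.0967·29 + 0.0404·22 + 1.1410·11 = 25.9376
Output multipliers (column sums of L):
  Electronics: 1.6983
  Chemicals: 1.5735
  Healthcare: 1.7512
  Finance: 1.7149
  Manufacturing: 1.8941
  Textiles: 1.9054
  Construction: 1.4776
  Services: 1.9321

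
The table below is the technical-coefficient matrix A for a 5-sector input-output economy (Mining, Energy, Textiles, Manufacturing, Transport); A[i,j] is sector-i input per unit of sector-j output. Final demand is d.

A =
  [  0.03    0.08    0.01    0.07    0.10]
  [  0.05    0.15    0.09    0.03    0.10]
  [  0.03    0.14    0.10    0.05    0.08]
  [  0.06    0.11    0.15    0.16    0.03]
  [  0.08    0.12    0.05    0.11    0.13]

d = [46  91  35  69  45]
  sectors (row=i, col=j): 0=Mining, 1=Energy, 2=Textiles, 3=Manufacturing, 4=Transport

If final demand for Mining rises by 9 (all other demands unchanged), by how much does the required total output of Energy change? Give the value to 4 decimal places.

Form M = I − A:
  [  0.97   -0.08   -0.01   -0.07   -0.10]
  [ -0.05    0.85   -0.09   -0.03   -0.10]
  [ -0.03   -0.14    0.90   -0.05   -0.08]
  [ -0.06   -0.11   -0.15    0.84   -0.03]
  [ -0.08   -0.12   -0.05   -0.11    0.87]
Leontief inverse L = M⁻¹:
  [  1.0593    0.1443    0.0537    0.1159    0.1473]
  [  0.0878    1.2439    0.1486    0.0828    0.1696]
  [  0.0660    0.2308    1.1599    0.1017    0.1443]
  [  0.1035    0.2225    0.2348    1.2343    0.1016]
  [  0.1264    0.2262    0.1218    0.1840    1.2075]
Total output x = L · d:
  x_0 = 1.0593·46 + 0.1443·91 + 0.0537·35 + 0.1159·69 + 0.1473·45 = 78.3716
  x_1 = 0.0878·46 + 1.2439·91 + 0.1486·35 + 0.0828·69 + 0.1696·45 = 135.7758
  x_2 = 0.0660·46 + 0.2308·91 + 1.1599·35 + 0.1017·69 + 0.1443·45 = 78.1374
  x_3 = 0.1035·46 + 0.2225·91 + 0.2348·35 + 1.2343·69 + 0.1016·45 = 122.9632
  x_4 = 0.1264·46 + 0.2262·91 + 0.1218·35 + 0.1840·69 + 1.2075·45 = 97.6962
Δx_1 = L[1,0] · Δd_0 = 0.0878 · 9 = 0.7904

0.7904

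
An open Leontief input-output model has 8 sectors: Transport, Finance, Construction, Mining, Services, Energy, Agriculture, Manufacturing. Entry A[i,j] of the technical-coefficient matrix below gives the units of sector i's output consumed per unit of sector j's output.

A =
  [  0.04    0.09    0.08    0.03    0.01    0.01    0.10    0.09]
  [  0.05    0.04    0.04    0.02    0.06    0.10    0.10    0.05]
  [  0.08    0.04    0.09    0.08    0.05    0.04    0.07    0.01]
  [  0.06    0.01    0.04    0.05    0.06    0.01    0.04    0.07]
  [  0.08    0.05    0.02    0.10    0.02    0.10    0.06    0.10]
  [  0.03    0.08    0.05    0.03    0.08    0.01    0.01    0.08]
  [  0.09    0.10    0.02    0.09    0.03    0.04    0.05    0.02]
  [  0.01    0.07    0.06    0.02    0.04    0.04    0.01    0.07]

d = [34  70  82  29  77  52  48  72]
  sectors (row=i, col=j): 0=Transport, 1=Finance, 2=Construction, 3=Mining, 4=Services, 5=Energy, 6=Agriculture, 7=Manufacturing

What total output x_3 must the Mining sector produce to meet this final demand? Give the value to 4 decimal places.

62.7087

Form M = I − A:
  [  0.96   -0.09   -0.08   -0.03   -0.01   -0.01   -0.10   -0.09]
  [ -0.05    0.96   -0.04   -0.02   -0.06   -0.10   -0.10   -0.05]
  [ -0.08   -0.04    0.91   -0.08   -0.05   -0.04   -0.07   -0.01]
  [ -0.06   -0.01   -0.04    0.95   -0.06   -0.01   -0.04   -0.07]
  [ -0.08   -0.05   -0.02   -0.10    0.98   -0.10   -0.06   -0.10]
  [ -0.03   -0.08   -0.05   -0.03   -0.08    0.99   -0.01   -0.08]
  [ -0.09   -0.10   -0.02   -0.09   -0.03   -0.04    0.95   -0.02]
  [ -0.01   -0.07   -0.06   -0.02   -0.04   -0.04   -0.01    0.93]
Leontief inverse L = M⁻¹:
  [  1.0832    0.1379    0.1196    0.0697    0.0434    0.0459    0.1449    0.1305]
  [  0.0937    1.0924    0.0780    0.0623    0.0949    0.1344    0.1417    0.0981]
  [  0.1275    0.0872    1.1316    0.1246    0.0838    0.0726    0.1179    0.0564]
  [  0.0916    0.0453    0.0699    1.0812    0.0829    0.0348    0.0718    0.1069]
  [  0.1236    0.1045    0.0649    0.1406    1.0605    0.1335    0.1047    0.1566]
  [  0.0640    0.1163    0.0822    0.0626    0.1074    1.0440    0.0467    0.1204]
  [  0.1313    0.1445    0.0574    0.1263    0.0631    0.0729    1.0967    0.0672]
  [  0.0384    0.1014    0.0886    0.0468    0.0657    0.0675    0.0397    1.1026]
Total output x = L · d:
  x_0 = 1.0832·34 + 0.1379·70 + 0.1196·82 + 0.0697·29 + 0.0434·77 + 0.0459·52 + 0.1449·48 + 0.1305·72 = 80.3912
  x_1 = 0.0937·34 + 1.0924·70 + 0.0780·82 + 0.0623·29 + 0.0949·77 + 0.1344·52 + 0.1417·48 + 0.0981·72 = 116.0221
  x_2 = 0.1275·34 + 0.0872·70 + 1.1316·82 + 0.1246·29 + 0.0838·77 + 0.0726·52 + 0.1179·48 + 0.0564·72 = 126.7891
  x_3 = 0.0916·34 + 0.0453·70 + 0.0699·82 + 1.0812·29 + 0.0829·77 + 0.0348·52 + 0.0718·48 + 0.1069·72 = 62.7087
  x_4 = 0.1236·34 + 0.1045·70 + 0.0649·82 + 0.1406·29 + 1.0605·77 + 0.1335·52 + 0.1047·48 + 0.1566·72 = 125.8233
  x_5 = 0.0640·34 + 0.1163·70 + 0.0822·82 + 0.0626·29 + 0.1074·77 + 1.0440·52 + 0.0467·48 + 0.1204·72 = 92.3452
  x_6 = 0.1313·34 + 0.1445·70 + 0.0574·82 + 0.1263·29 + 0.0631·77 + 0.0729·52 + 1.0967·48 + 0.0672·72 = 89.0771
  x_7 = 0.0384·34 + 0.1014·70 + 0.0886·82 + 0.0468·29 + 0.0657·77 + 0.0675·52 + 0.0397·48 + 1.1026·72 = 106.8866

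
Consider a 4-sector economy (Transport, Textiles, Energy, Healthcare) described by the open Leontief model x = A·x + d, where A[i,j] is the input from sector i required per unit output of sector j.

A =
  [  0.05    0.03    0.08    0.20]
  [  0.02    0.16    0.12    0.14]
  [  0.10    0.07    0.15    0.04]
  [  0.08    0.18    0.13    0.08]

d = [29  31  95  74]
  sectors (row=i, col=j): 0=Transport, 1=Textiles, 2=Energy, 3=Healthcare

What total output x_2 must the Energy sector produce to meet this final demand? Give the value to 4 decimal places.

Form M = I − A:
  [  0.95   -0.03   -0.08   -0.20]
  [ -0.02    0.84   -0.12   -0.14]
  [ -0.10   -0.07    0.85   -0.04]
  [ -0.08   -0.18   -0.13    0.92]
Leontief inverse L = M⁻¹:
  [  1.0935    0.1082    0.1581    0.2611]
  [  0.0674    1.2571    0.2168    0.2154]
  [  0.1402    0.1291    1.2237    0.1033]
  [  0.1281    0.2736    0.2291    1.1664]
Total output x = L · d:
  x_0 = 1.0935·29 + 0.1082·31 + 0.1581·95 + 0.2611·74 = 69.4059
  x_1 = 0.0674·29 + 1.2571·31 + 0.2168·95 + 0.2154·74 = 77.4553
  x_2 = 0.1402·29 + 0.1291·31 + 1.2237·95 + 0.1033·74 = 131.9686
  x_3 = 0.1281·29 + 0.2736·31 + 0.2291·95 + 1.1664·74 = 120.2721

131.9686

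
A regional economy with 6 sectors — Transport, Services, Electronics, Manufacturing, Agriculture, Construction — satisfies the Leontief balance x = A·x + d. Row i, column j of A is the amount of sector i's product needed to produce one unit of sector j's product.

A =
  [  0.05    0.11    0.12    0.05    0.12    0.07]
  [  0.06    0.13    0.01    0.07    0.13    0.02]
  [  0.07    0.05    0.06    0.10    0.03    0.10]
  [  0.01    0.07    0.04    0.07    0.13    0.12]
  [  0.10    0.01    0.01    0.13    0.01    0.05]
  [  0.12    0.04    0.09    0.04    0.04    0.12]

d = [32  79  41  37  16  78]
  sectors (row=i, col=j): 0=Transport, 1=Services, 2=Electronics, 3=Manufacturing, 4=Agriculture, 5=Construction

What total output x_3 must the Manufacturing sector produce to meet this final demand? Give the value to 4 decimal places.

Form M = I − A:
  [  0.95   -0.11   -0.12   -0.05   -0.12   -0.07]
  [ -0.06    0.87   -0.01   -0.07   -0.13   -0.02]
  [ -0.07   -0.05    0.94   -0.10   -0.03   -0.10]
  [ -0.01   -0.07   -0.04    0.93   -0.13   -0.12]
  [ -0.10   -0.01   -0.01   -0.13    0.99   -0.05]
  [ -0.12   -0.04   -0.09   -0.04   -0.04    0.88]
Leontief inverse L = M⁻¹:
  [  1.1134    0.1685    0.1643    0.1218    0.1836    0.1381]
  [  0.1074    1.1810    0.0403    0.1283    0.1889    0.0682]
  [  0.1189    0.0991    1.1030    0.1517    0.0873    0.1627]
  [  0.0666    0.1141    0.0770    1.1288    0.1809    0.1808]
  [  0.1325    0.0497    0.0455    0.1683    1.0602    0.1000]
  [  0.1779    0.0942    0.1426    0.0969    0.0990    1.1877]
Total output x = L · d:
  x_0 = 1.1134·32 + 0.1685·79 + 0.1643·41 + 0.1218·37 + 0.1836·16 + 0.1381·78 = 73.8949
  x_1 = 0.1074·32 + 1.1810·79 + 0.0403·41 + 0.1283·37 + 0.1889·16 + 0.0682·78 = 111.4738
  x_2 = 0.1189·32 + 0.0991·79 + 1.1030·41 + 0.1517·37 + 0.0873·16 + 0.1627·78 = 76.5565
  x_3 = 0.0666·32 + 0.1141·79 + 0.0770·41 + 1.1288·37 + 0.1809·16 + 0.1808·78 = 73.0669
  x_4 = 0.1325·32 + 0.0497·79 + 0.0455·41 + 0.1683·37 + 1.0602·16 + 0.1000·78 = 41.0184
  x_5 = 0.1779·32 + 0.0942·79 + 0.1426·41 + 0.0969·37 + 0.0990·16 + 1.1877·78 = 116.7953

73.0669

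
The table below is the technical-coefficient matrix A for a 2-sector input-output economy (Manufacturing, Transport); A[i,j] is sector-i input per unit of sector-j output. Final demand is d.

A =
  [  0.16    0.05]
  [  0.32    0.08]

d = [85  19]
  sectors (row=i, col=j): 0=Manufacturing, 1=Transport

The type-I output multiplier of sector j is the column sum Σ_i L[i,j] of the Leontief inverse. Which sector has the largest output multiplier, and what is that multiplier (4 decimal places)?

Form M = I − A:
  [  0.84   -0.05]
  [ -0.32    0.92]
Leontief inverse L = M⁻¹:
  [  1.2156    0.0661]
  [  0.4228    1.1099]
Total output x = L · d:
  x_0 = 1.2156·85 + 0.0661·19 = 104.5851
  x_1 = 0.4228·85 + 1.1099·19 = 57.0296
Output multipliers (column sums of L):
  Manufacturing: 1.6385
  Transport: 1.1760

Manufacturing (1.6385)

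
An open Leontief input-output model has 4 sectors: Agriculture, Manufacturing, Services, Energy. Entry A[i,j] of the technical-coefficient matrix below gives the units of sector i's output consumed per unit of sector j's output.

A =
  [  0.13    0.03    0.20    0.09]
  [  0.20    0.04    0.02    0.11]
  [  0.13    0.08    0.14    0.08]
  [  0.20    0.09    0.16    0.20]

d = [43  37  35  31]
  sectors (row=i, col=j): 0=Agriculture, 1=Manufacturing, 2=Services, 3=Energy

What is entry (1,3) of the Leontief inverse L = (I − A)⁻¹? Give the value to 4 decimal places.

L[1,3] = 0.1975

Form M = I − A:
  [  0.87   -0.03   -0.20   -0.09]
  [ -0.20    0.96   -0.02   -0.11]
  [ -0.13   -0.08    0.86   -0.08]
  [ -0.20   -0.09   -0.16    0.80]
Leontief inverse L = M⁻¹:
  [  1.2610    0.0844    0.3299    0.1865]
  [  0.3141    1.0812    0.1349    0.1975]
  [  0.2572    0.1290    1.2577    0.1724]
  [  0.4020    0.1685    0.3492    1.3533]
Total output x = L · d:
  x_0 = 1.2610·43 + 0.0844·37 + 0.3299·35 + 0.1865·31 = 74.6708
  x_1 = 0.3141·43 + 1.0812·37 + 0.1349·35 + 0.1975·31 = 64.3593
  x_2 = 0.2572·43 + 0.1290·37 + 1.2577·35 + 0.1724·31 = 65.1998
  x_3 = 0.4020·43 + 0.1685·37 + 0.3492·35 + 1.3533·31 = 77.6981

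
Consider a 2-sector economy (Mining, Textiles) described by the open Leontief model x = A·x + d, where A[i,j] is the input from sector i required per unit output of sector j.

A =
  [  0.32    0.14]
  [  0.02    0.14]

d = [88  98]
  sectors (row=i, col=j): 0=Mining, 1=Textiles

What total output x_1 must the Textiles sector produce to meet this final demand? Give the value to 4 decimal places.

117.5258

Form M = I − A:
  [  0.68   -0.14]
  [ -0.02    0.86]
Leontief inverse L = M⁻¹:
  [  1.4777    0.2405]
  [  0.0344    1.1684]
Total output x = L · d:
  x_0 = 1.4777·88 + 0.2405·98 = 153.6082
  x_1 = 0.0344·88 + 1.1684·98 = 117.5258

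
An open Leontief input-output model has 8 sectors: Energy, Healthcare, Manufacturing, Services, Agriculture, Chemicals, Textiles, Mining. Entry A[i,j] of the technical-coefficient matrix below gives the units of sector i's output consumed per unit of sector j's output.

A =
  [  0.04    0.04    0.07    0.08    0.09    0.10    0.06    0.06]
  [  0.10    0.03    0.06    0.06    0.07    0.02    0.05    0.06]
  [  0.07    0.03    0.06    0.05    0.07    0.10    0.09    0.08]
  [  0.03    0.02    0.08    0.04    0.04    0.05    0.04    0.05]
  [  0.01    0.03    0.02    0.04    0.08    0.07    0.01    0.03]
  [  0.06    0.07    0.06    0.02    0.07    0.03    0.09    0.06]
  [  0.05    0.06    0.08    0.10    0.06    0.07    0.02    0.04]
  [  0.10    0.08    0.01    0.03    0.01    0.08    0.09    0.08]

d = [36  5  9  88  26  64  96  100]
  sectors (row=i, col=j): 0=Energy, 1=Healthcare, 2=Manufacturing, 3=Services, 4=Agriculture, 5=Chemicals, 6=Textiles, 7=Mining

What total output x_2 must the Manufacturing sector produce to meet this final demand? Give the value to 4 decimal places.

Form M = I − A:
  [  0.96   -0.04   -0.07   -0.08   -0.09   -0.10   -0.06   -0.06]
  [ -0.10    0.97   -0.06   -0.06   -0.07   -0.02   -0.05   -0.06]
  [ -0.07   -0.03    0.94   -0.05   -0.07   -0.10   -0.09   -0.08]
  [ -0.03   -0.02   -0.08    0.96   -0.04   -0.05   -0.04   -0.05]
  [ -0.01   -0.03   -0.02   -0.04    0.92   -0.07   -0.01   -0.03]
  [ -0.06   -0.07   -0.06   -0.02   -0.07    0.97   -0.09   -0.06]
  [ -0.05   -0.06   -0.08   -0.10   -0.06   -0.07    0.98   -0.04]
  [ -0.10   -0.08   -0.01   -0.03   -0.01   -0.08   -0.09    0.92]
Leontief inverse L = M⁻¹:
  [  1.0930    0.0844    0.1222    0.1278    0.1492    0.1621    0.1146    0.1148]
  [  0.1441    1.0663    0.1044    0.1040    0.1209    0.0774    0.0952    0.1068]
  [  0.1263    0.0783    1.1143    0.1020    0.1313    0.1662    0.1474    0.1373]
  [  0.0670    0.0497    0.1147    1.0725    0.0789    0.0936    0.0784    0.0880]
  [  0.0366    0.0529    0.0453    0.0628    1.1115    0.1004    0.0375    0.0576]
  [  0.1085    0.1085    0.1053    0.0665    0.1224    1.0861    0.1354    0.1076]
  [  0.0980    0.0971    0.1281    0.1425    0.1132    0.1255    1.0699    0.0900]
  [  0.1543    0.1239    0.0604    0.0794    0.0645    0.1370    0.1417    1.1319]
Total output x = L · d:
  x_0 = 1.0930·36 + 0.0844·5 + 0.1222·9 + 0.1278·88 + 0.1492·26 + 0.1621·64 + 0.1146·96 + 0.1148·100 = 88.8521
  x_1 = 0.1441·36 + 1.0663·5 + 0.1044·9 + 0.1040·88 + 0.1209·26 + 0.0774·64 + 0.0952·96 + 0.1068·100 = 48.5257
  x_2 = 0.1263·36 + 0.0783·5 + 1.1143·9 + 0.1020·88 + 0.1313·26 + 0.1662·64 + 0.1474·96 + 0.1373·100 = 65.8867
  x_3 = 0.0670·36 + 0.0497·5 + 0.1147·9 + 1.0725·88 + 0.0789·26 + 0.0936·64 + 0.0784·96 + 0.0880·100 = 122.4413
  x_4 = 0.0366·36 + 0.0529·5 + 0.0453·9 + 0.0628·88 + 1.1115·26 + 0.1004·64 + 0.0375·96 + 0.0576·100 = 52.2082
  x_5 = 0.1085·36 + 0.1085·5 + 0.1053·9 + 0.0665·88 + 0.1224·26 + 1.0861·64 + 0.1354·96 + 0.1076·100 = 107.7075
  x_6 = 0.0980·36 + 0.0971·5 + 0.1281·9 + 0.1425·88 + 0.1132·26 + 0.1255·64 + 1.0699·96 + 0.0900·100 = 140.3869
  x_7 = 0.1543·36 + 0.1239·5 + 0.0604·9 + 0.0794·88 + 0.0645·26 + 0.1370·64 + 0.1417·96 + 1.1319·100 = 150.9488

65.8867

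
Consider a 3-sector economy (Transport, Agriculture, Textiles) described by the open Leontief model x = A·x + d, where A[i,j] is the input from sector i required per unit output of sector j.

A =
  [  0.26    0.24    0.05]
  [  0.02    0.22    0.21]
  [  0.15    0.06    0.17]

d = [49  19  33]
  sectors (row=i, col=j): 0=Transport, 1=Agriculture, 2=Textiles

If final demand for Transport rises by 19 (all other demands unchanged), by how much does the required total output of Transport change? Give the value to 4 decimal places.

Form M = I − A:
  [  0.74   -0.24   -0.05]
  [ -0.02    0.78   -0.21]
  [ -0.15   -0.06    0.83]
Leontief inverse L = M⁻¹:
  [  1.4035    0.4471    0.1977]
  [  0.1063    1.3414    0.3458]
  [  0.2613    0.1778    1.2655]
Total output x = L · d:
  x_0 = 1.4035·49 + 0.4471·19 + 0.1977·33 = 83.7881
  x_1 = 0.1063·49 + 1.3414·19 + 0.3458·33 = 42.1081
  x_2 = 0.2613·49 + 0.1778·19 + 1.2655·33 = 57.9454
Δx_0 = L[0,0] · Δd_0 = 1.4035 · 19 = 26.6665

26.6665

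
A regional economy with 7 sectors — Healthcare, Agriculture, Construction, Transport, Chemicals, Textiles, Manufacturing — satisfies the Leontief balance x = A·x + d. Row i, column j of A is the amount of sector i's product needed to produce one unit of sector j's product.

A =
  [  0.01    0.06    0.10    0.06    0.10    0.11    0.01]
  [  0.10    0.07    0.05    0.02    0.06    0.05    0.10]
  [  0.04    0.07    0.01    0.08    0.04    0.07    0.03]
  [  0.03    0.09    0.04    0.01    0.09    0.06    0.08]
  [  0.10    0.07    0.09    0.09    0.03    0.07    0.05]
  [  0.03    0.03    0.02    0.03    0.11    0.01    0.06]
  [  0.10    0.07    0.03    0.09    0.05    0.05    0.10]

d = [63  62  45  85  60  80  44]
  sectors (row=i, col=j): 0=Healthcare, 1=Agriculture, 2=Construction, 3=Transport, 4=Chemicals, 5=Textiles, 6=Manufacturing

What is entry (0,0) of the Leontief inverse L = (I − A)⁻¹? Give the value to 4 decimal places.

L[0,0] = 1.0549

Form M = I − A:
  [  0.99   -0.06   -0.10   -0.06   -0.10   -0.11   -0.01]
  [ -0.10    0.93   -0.05   -0.02   -0.06   -0.05   -0.10]
  [ -0.04   -0.07    0.99   -0.08   -0.04   -0.07   -0.03]
  [ -0.03   -0.09   -0.04    0.99   -0.09   -0.06   -0.08]
  [ -0.10   -0.07   -0.09   -0.09    0.97   -0.07   -0.05]
  [ -0.03   -0.03   -0.02   -0.03   -0.11    0.99   -0.06]
  [ -0.10   -0.07   -0.03   -0.09   -0.05   -0.05    0.90]
Leontief inverse L = M⁻¹:
  [  1.0549    0.1083    0.1345    0.1003    0.1504    0.1517    0.0556]
  [  0.1483    1.1209    0.0910    0.0657    0.1133    0.0990    0.1480]
  [  0.0745    0.1081    1.0391    0.1075    0.0824    0.1030    0.0685]
  [  0.0779    0.1352    0.0752    1.0504    0.1348    0.1004    0.1259]
  [  0.1461    0.1259    0.1312    0.1340    1.0907    0.1222    0.1006]
  [  0.0657    0.0652    0.0492    0.0622    0.1416    1.0426    0.0925]
  [  0.1508    0.1270    0.0742    0.1358    0.1102    0.1027    1.1544]
Total output x = L · d:
  x_0 = 1.0549·63 + 0.1083·62 + 0.1345·45 + 0.1003·85 + 0.1504·60 + 0.1517·80 + 0.0556·44 = 111.3606
  x_1 = 0.1483·63 + 1.1209·62 + 0.0910·45 + 0.0657·85 + 0.1133·60 + 0.0990·80 + 0.1480·44 = 109.7530
  x_2 = 0.0745·63 + 0.1081·62 + 1.0391·45 + 0.1075·85 + 0.0824·60 + 0.1030·80 + 0.0685·44 = 83.4916
  x_3 = 0.0779·63 + 0.1352·62 + 0.0752·45 + 1.0504·85 + 0.1348·60 + 0.1004·80 + 0.1259·44 = 127.6191
  x_4 = 0.1461·63 + 0.1259·62 + 0.1312·45 + 0.1340·85 + 1.0907·60 + 0.1222·80 + 0.1006·44 = 113.9469
  x_5 = 0.0657·63 + 0.0652·62 + 0.0492·45 + 0.0622·85 + 0.1416·60 + 1.0426·80 + 0.0925·44 = 111.6551
  x_6 = 0.1508·63 + 0.1270·62 + 0.0742·45 + 0.1358·85 + 0.1102·60 + 0.1027·80 + 1.1544·44 = 97.8770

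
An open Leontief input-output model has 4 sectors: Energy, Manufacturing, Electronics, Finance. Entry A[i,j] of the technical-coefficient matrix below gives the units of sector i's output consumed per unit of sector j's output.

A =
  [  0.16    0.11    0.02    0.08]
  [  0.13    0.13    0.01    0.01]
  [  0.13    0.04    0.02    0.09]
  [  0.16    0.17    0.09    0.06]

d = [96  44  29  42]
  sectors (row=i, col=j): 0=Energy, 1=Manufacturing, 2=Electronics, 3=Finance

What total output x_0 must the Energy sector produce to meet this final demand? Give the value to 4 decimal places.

133.3067

Form M = I − A:
  [  0.84   -0.11   -0.02   -0.08]
  [ -0.13    0.87   -0.01   -0.01]
  [ -0.13   -0.04    0.98   -0.09]
  [ -0.16   -0.17   -0.09    0.94]
Leontief inverse L = M⁻¹:
  [  1.2455    0.1810    0.0375    0.1115]
  [  0.1914    1.1805    0.0188    0.0306]
  [  0.1974    0.0955    1.0362    0.1170]
  [  0.2655    0.2534    0.1090    1.0996]
Total output x = L · d:
  x_0 = 1.2455·96 + 0.1810·44 + 0.0375·29 + 0.1115·42 = 133.3067
  x_1 = 0.1914·96 + 1.1805·44 + 0.0188·29 + 0.0306·42 = 72.1504
  x_2 = 0.1974·96 + 0.0955·44 + 1.0362·29 + 0.1170·42 = 58.1168
  x_3 = 0.2655·96 + 0.2534·44 + 0.1090·29 + 1.0996·42 = 85.9842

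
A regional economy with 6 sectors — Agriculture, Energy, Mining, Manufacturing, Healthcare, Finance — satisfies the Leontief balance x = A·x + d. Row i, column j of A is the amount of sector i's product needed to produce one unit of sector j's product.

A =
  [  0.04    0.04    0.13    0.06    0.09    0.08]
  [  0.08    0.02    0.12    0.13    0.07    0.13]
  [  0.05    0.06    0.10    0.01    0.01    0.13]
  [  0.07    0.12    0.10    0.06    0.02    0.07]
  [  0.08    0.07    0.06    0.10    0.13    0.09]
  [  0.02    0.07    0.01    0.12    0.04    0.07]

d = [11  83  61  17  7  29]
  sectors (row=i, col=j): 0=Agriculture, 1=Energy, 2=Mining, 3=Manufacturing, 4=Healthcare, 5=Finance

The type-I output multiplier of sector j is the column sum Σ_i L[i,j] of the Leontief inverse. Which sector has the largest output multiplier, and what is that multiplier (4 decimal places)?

Form M = I − A:
  [  0.96   -0.04   -0.13   -0.06   -0.09   -0.08]
  [ -0.08    0.98   -0.12   -0.13   -0.07   -0.13]
  [ -0.05   -0.06    0.90   -0.01   -0.01   -0.13]
  [ -0.07   -0.12   -0.10    0.94   -0.02   -0.07]
  [ -0.08   -0.07   -0.06   -0.10    0.87   -0.09]
  [ -0.02   -0.07   -0.01   -0.12   -0.04    0.93]
Leontief inverse L = M⁻¹:
  [  1.0819    0.0906    0.1918    0.1173    0.1312    0.1541]
  [  0.1297    1.0862    0.1961    0.2008    0.1177    0.2169]
  [  0.0793    0.0970    1.1468    0.0590    0.0392    0.1889]
  [  0.1124    0.1669    0.1686    1.1209    0.0595    0.1467]
  [  0.1339    0.1332    0.1380    0.1775    1.1878    0.1777]
  [  0.0542    0.1120    0.0589    0.1705    0.0709    1.1235]
Total output x = L · d:
  x_0 = 1.0819·11 + 0.0906·83 + 0.1918·61 + 0.1173·17 + 0.1312·7 + 0.1541·29 = 38.5070
  x_1 = 0.1297·11 + 1.0862·83 + 0.1961·61 + 0.2008·17 + 0.1177·7 + 0.2169·29 = 114.0714
  x_2 = 0.0793·11 + 0.0970·83 + 1.1468·61 + 0.0590·17 + 0.0392·7 + 0.1889·29 = 85.6281
  x_3 = 0.1124·11 + 0.1669·83 + 0.1686·61 + 1.1209·17 + 0.0595·7 + 0.1467·29 = 49.1042
  x_4 = 0.1339·11 + 0.1332·83 + 0.1380·61 + 0.1775·17 + 1.1878·7 + 0.1777·29 = 37.4315
  x_5 = 0.0542·11 + 0.1120·83 + 0.0589·61 + 0.1705·17 + 0.0709·7 + 1.1235·29 = 49.4636
Output multipliers (column sums of L):
  Agriculture: 1.5914
  Energy: 1.6859
  Mining: 1.9003
  Manufacturing: 1.8460
  Healthcare: 1.6063
  Finance: 2.0079

Finance (2.0079)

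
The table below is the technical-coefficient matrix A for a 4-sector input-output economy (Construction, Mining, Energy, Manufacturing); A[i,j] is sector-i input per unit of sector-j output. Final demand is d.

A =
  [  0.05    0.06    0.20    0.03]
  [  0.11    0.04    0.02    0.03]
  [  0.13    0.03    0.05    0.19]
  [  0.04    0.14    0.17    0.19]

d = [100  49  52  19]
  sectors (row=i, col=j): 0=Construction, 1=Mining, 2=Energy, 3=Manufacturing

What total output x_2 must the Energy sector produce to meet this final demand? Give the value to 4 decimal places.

Form M = I − A:
  [  0.95   -0.06   -0.20   -0.03]
  [ -0.11    0.96   -0.02   -0.03]
  [ -0.13   -0.03    0.95   -0.19]
  [ -0.04   -0.14   -0.17    0.81]
Leontief inverse L = M⁻¹:
  [  1.1022    0.0919    0.2525    0.1034]
  [  0.1336    1.0605    0.0609    0.0585]
  [  0.1780    0.0873    1.1416    0.2776]
  [  0.1149    0.2061    0.2626    1.3081]
Total output x = L · d:
  x_0 = 1.1022·100 + 0.0919·49 + 0.2525·52 + 0.1034·19 = 129.8132
  x_1 = 0.1336·100 + 1.0605·49 + 0.0609·52 + 0.0585·19 = 69.6008
  x_2 = 0.1780·100 + 0.0873·49 + 1.1416·52 + 0.2776·19 = 86.7181
  x_3 = 0.1149·100 + 0.2061·49 + 0.2626·52 + 1.3081·19 = 60.0972

86.7181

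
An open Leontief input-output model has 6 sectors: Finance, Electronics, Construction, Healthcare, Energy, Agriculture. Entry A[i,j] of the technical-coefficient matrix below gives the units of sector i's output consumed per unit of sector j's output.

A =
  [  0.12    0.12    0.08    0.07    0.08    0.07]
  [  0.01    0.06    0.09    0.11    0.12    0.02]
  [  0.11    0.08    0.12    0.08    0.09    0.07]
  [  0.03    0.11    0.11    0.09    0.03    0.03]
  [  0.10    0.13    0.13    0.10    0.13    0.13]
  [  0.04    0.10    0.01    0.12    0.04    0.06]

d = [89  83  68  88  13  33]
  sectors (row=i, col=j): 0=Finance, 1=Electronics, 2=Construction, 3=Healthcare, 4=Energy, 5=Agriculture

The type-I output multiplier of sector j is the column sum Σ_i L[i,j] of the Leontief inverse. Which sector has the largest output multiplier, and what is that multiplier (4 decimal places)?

Form M = I − A:
  [  0.88   -0.12   -0.08   -0.07   -0.08   -0.07]
  [ -0.01    0.94   -0.09   -0.11   -0.12   -0.02]
  [ -0.11   -0.08    0.88   -0.08   -0.09   -0.07]
  [ -0.03   -0.11   -0.11    0.91   -0.03   -0.03]
  [ -0.10   -0.13   -0.13   -0.10    0.87   -0.13]
  [ -0.04   -0.10   -0.01   -0.12   -0.04    0.94]
Leontief inverse L = M⁻¹:
  [  1.1930    0.2259    0.1799    0.1717    0.1717    0.1363]
  [  0.0667    1.1441    0.1761    0.1899    0.1922    0.0751]
  [  0.1887    0.1901    1.2246    0.1838    0.1830    0.1405]
  [  0.0793    0.1832    0.1863    1.1638    0.0954    0.0740]
  [  0.1961    0.2715    0.2625    0.2375    1.2504    0.2204]
  [  0.0783    0.1683    0.0744    0.1881    0.0951    1.0979]
Total output x = L · d:
  x_0 = 1.1930·89 + 0.2259·83 + 0.1799·68 + 0.1717·88 + 0.1717·13 + 0.1363·33 = 159.0047
  x_1 = 0.0667·89 + 1.1441·83 + 0.1761·68 + 0.1899·88 + 0.1922·13 + 0.0751·33 = 134.5614
  x_2 = 0.1887·89 + 0.1901·83 + 1.2246·68 + 0.1838·88 + 0.1830·13 + 0.1405·33 = 139.0262
  x_3 = 0.0793·89 + 0.1832·83 + 0.1863·68 + 1.1638·88 + 0.0954·13 + 0.0740·33 = 141.0257
  x_4 = 0.1961·89 + 0.2715·83 + 0.2625·68 + 0.2375·88 + 1.2504·13 + 0.2204·33 = 102.2669
  x_5 = 0.0783·89 + 0.1683·83 + 0.0744·68 + 0.1881·88 + 0.0951·13 + 1.0979·33 = 80.0217
Output multipliers (column sums of L):
  Finance: 1.8021
  Electronics: 2.1832
  Construction: 2.1038
  Healthcare: 2.1348
  Energy: 1.9877
  Agriculture: 1.7442

Electronics (2.1832)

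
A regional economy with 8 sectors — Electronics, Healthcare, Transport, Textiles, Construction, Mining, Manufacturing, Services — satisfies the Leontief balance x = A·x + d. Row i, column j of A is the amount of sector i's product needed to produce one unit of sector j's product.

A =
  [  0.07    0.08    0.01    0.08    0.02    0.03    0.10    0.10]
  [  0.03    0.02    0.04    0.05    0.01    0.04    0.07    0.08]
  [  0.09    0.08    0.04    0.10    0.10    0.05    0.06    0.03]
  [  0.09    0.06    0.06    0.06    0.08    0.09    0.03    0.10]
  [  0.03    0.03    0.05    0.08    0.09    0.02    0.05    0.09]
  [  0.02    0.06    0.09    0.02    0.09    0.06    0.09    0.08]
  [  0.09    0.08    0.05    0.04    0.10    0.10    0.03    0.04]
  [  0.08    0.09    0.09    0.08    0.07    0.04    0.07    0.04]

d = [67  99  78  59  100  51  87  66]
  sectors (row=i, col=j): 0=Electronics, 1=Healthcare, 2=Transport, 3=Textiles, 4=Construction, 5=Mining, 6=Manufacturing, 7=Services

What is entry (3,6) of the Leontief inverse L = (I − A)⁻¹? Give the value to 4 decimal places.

L[3,6] = 0.1035

Form M = I − A:
  [  0.93   -0.08   -0.01   -0.08   -0.02   -0.03   -0.10   -0.10]
  [ -0.03    0.98   -0.04   -0.05   -0.01   -0.04   -0.07   -0.08]
  [ -0.09   -0.08    0.96   -0.10   -0.10   -0.05   -0.06   -0.03]
  [ -0.09   -0.06   -0.06    0.94   -0.08   -0.09   -0.03   -0.10]
  [ -0.03   -0.03   -0.05   -0.08    0.91   -0.02   -0.05   -0.09]
  [ -0.02   -0.06   -0.09   -0.02   -0.09    0.94   -0.09   -0.08]
  [ -0.09   -0.08   -0.05   -0.04   -0.10   -0.10    0.97   -0.04]
  [ -0.08   -0.09   -0.09   -0.08   -0.07   -0.04   -0.07    0.96]
Leontief inverse L = M⁻¹:
  [  1.1341    0.1427    0.0631    0.1410    0.0848    0.0851    0.1599    0.1684]
  [  0.0765    1.0664    0.0794    0.0940    0.0603    0.0796    0.1123    0.1261]
  [  0.1569    0.1451    1.0960    0.1695    0.1735    0.1076    0.1266    0.1108]
  [  0.1597    0.1314    0.1224    1.1338    0.1580    0.1478    0.1035    0.1810]
  [  0.0875    0.0855    0.0992    0.1395    1.1545    0.0670    0.1023    0.1520]
  [  0.0830    0.1230    0.1460    0.0858    0.1649    1.1136    0.1515    0.1470]
  [  0.1500    0.1421    0.1053    0.1058    0.1703    0.1519    1.0977    0.1161]
  [  0.1505    0.1581    0.1466    0.1524    0.1456    0.0993    0.1382    1.1187]
Total output x = L · d:
  x_0 = 1.1341·67 + 0.1427·99 + 0.0631·78 + 0.1410·59 + 0.0848·100 + 0.0851·51 + 0.1599·87 + 0.1684·66 = 141.1923
  x_1 = 0.0765·67 + 1.0664·99 + 0.0794·78 + 0.0940·59 + 0.0603·100 + 0.0796·51 + 0.1123·87 + 0.1261·66 = 150.6145
  x_2 = 0.1569·67 + 0.1451·99 + 1.0960·78 + 0.1695·59 + 0.1735·100 + 0.1076·51 + 0.1266·87 + 0.1108·66 = 161.5297
  x_3 = 0.1597·67 + 0.1314·99 + 0.1224·78 + 1.1338·59 + 0.1580·100 + 0.1478·51 + 0.1035·87 + 0.1810·66 = 144.4423
  x_4 = 0.0875·67 + 0.0855·99 + 0.0992·78 + 0.1395·59 + 1.1545·100 + 0.0670·51 + 0.1023·87 + 0.1520·66 = 168.0959
  x_5 = 0.0830·67 + 0.1230·99 + 0.1460·78 + 0.0858·59 + 0.1649·100 + 1.1136·51 + 0.1515·87 + 0.1470·66 = 130.3555
  x_6 = 0.1500·67 + 0.1421·99 + 0.1053·78 + 0.1058·59 + 0.1703·100 + 0.1519·51 + 1.0977·87 + 0.1161·66 = 166.5172
  x_7 = 0.1505·67 + 0.1581·99 + 0.1466·78 + 0.1524·59 + 0.1456·100 + 0.0993·51 + 0.1382·87 + 1.1187·66 = 151.6467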